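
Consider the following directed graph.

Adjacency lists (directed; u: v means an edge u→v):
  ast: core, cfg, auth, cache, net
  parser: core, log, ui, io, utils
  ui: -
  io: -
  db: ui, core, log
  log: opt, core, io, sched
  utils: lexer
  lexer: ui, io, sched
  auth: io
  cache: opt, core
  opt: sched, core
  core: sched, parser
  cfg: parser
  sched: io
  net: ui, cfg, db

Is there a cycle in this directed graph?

Yes

DFS with white/gray/black marking, starting from ui:
ui gray
ui black
ast gray
  core gray
    sched gray
      io gray
      io black
    sched black
    parser gray
      parser→core: core is gray → back edge
Back edge found, so a cycle exists: core → parser → core.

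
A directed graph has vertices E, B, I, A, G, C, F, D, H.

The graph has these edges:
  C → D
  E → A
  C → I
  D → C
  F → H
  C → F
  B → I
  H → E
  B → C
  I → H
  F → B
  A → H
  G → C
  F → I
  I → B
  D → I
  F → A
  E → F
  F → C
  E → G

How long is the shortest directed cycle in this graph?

2

For each vertex v, BFS finds the shortest path from v back to v.
The shortest such closed walk is F → C → F, length 2.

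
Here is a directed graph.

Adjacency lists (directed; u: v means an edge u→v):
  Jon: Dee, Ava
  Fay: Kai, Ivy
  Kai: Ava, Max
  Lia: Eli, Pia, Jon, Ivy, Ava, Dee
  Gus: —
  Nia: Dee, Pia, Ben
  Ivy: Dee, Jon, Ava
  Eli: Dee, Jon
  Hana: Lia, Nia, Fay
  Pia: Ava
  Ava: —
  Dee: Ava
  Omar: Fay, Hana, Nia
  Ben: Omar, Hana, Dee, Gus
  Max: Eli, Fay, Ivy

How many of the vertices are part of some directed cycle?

A vertex is on a directed cycle iff it belongs to a strongly connected component of size ≥ 2 (or has a self-loop).
The vertices on cycles are {Ben, Fay, Kai, Max, Nia, Hana, Omar} — 7 in total.

7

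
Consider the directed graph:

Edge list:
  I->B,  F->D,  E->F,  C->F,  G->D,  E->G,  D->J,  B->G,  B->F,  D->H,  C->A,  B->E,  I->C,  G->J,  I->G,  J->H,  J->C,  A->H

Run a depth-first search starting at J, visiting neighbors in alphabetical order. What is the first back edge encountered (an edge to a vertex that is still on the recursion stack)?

D->J

DFS from J (visiting neighbors in alphabetical order); mark gray on enter, black on exit:
J gray
  C gray
    A gray
      H gray
      H black
    A black
    F gray
      D gray
        D→H: H black — skip
        D→J: J is gray → back edge
First back edge: D → J.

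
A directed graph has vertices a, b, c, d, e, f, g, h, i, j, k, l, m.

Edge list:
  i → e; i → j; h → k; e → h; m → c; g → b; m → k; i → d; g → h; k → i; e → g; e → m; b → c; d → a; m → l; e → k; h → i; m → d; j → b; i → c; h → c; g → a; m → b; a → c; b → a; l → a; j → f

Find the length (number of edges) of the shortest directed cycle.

3

For each vertex v, BFS finds the shortest path from v back to v.
The shortest such closed walk is i → e → k → i, length 3.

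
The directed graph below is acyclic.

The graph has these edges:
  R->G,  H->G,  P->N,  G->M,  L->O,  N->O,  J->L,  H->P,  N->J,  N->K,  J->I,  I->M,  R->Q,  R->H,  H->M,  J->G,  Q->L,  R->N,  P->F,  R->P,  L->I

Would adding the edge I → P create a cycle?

Adding I→P creates a cycle iff P can already reach I.
Path from P: P → N → J → I.
So P → … → I → P is a cycle.

Yes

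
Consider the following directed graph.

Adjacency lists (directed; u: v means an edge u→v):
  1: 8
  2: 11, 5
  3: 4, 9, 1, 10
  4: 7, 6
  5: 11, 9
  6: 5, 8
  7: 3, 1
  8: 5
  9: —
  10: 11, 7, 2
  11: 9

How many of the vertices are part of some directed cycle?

4

A vertex is on a directed cycle iff it belongs to a strongly connected component of size ≥ 2 (or has a self-loop).
The vertices on cycles are {3, 4, 7, 10} — 4 in total.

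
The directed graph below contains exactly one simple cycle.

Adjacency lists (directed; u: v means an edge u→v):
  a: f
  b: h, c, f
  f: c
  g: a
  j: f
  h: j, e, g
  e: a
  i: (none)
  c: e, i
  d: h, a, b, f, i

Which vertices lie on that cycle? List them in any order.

a, c, e, f

DFS with gray/black marking from c:
c gray
  e gray
    a gray
      f gray
        f→c: c is gray → back edge
Back edge closes the cycle c → e → a → f → c; its vertices are {a, c, e, f}.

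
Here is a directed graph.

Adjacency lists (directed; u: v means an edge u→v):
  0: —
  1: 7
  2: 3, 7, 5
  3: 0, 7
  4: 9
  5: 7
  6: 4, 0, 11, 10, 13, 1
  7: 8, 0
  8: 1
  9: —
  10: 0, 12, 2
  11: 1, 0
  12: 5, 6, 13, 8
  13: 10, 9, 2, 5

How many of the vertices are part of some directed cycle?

A vertex is on a directed cycle iff it belongs to a strongly connected component of size ≥ 2 (or has a self-loop).
The vertices on cycles are {1, 6, 7, 8, 10, 12, 13} — 7 in total.

7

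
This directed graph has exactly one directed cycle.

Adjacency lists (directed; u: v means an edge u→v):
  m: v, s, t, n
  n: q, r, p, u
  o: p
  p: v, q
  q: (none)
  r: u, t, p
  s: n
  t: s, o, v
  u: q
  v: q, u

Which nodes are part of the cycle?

DFS with gray/black marking from n:
n gray
  q gray
  q black
  r gray
    u gray
      u→q: q black — skip
    u black
    t gray
      s gray
        s→n: n is gray → back edge
Back edge closes the cycle n → r → t → s → n; its vertices are {n, r, s, t}.

n, r, s, t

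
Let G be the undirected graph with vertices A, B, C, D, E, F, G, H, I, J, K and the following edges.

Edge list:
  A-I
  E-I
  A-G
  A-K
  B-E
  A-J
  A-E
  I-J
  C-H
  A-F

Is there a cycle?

DFS, tracking each vertex's parent; an edge to a visited non-parent vertex closes a cycle.
Start from F:
visit F (parent –)
  visit A (parent F)
    visit J (parent A)
      J–A: parent, skip
      visit I (parent J)
        I–A: A visited and ≠ parent → cycle
Cycle: A – J – I – A.

Yes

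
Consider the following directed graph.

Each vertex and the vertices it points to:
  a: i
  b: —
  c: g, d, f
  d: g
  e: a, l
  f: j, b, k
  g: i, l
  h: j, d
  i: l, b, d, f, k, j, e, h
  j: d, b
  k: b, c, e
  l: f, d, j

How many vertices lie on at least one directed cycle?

A vertex is on a directed cycle iff it belongs to a strongly connected component of size ≥ 2 (or has a self-loop).
The vertices on cycles are {a, c, d, e, f, g, h, i, j, k, l} — 11 in total.

11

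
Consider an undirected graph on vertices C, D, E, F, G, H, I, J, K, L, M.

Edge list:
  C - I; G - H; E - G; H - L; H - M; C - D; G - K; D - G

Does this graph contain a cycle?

No

DFS, tracking each vertex's parent; an edge to a visited non-parent vertex closes a cycle.
Start from G:
visit G (parent –)
  visit E (parent G)
    E–G: parent, skip
  visit K (parent G)
    K–G: parent, skip
  visit D (parent G)
    visit C (parent D)
      C–D: parent, skip
      visit I (parent C)
        I–C: parent, skip
    D–G: parent, skip
  visit H (parent G)
    visit L (parent H)
      L–H: parent, skip
    visit M (parent H)
      M–H: parent, skip
    H–G: parent, skip
visit F (parent –)
visit J (parent –)
No non-parent visited neighbor found — the graph is a forest.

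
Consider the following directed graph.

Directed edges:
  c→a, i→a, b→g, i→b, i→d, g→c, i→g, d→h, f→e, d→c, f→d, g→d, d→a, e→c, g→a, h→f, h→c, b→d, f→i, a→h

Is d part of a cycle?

Yes

d is on a cycle iff d can reach itself via ≥1 edge.
d → h → f → d — yes.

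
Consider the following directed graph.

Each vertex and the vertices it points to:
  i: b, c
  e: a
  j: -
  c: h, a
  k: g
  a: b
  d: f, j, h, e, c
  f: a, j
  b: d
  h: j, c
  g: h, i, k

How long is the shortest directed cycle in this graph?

2

For each vertex v, BFS finds the shortest path from v back to v.
The shortest such closed walk is g → k → g, length 2.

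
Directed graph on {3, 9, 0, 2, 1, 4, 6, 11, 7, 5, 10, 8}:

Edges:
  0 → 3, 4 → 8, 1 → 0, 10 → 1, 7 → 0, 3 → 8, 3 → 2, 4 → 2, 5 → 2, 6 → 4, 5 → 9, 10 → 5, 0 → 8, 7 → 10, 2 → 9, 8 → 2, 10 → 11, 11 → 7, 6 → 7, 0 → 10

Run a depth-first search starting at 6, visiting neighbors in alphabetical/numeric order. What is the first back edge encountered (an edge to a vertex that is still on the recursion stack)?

DFS from 6 (visiting neighbors in alphabetical/numeric order); mark gray on enter, black on exit:
6 gray
  4 gray
    2 gray
      9 gray
      9 black
    2 black
    8 gray
      8→2: 2 black — skip
    8 black
  4 black
  7 gray
    0 gray
      3 gray
        3→2: 2 black — skip
        3→8: 8 black — skip
      3 black
      0→8: 8 black — skip
      10 gray
        1 gray
          1→0: 0 is gray → back edge
First back edge: 1 → 0.

1→0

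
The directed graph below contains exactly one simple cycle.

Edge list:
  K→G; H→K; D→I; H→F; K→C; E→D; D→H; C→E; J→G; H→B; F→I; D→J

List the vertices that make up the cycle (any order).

DFS with gray/black marking from E:
E gray
  D gray
    H gray
      K gray
        C gray
          C→E: E is gray → back edge
Back edge closes the cycle E → D → H → K → C → E; its vertices are {C, D, E, H, K}.

C, D, E, H, K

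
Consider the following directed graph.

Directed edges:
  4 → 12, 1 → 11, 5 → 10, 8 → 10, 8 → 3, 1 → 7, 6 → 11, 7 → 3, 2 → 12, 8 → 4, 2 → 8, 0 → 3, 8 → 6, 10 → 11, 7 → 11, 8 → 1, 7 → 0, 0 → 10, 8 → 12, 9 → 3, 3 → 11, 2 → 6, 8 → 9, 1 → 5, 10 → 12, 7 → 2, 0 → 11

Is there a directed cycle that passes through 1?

Yes

1 is on a cycle iff 1 can reach itself via ≥1 edge.
1 → 7 → 2 → 8 → 1 — yes.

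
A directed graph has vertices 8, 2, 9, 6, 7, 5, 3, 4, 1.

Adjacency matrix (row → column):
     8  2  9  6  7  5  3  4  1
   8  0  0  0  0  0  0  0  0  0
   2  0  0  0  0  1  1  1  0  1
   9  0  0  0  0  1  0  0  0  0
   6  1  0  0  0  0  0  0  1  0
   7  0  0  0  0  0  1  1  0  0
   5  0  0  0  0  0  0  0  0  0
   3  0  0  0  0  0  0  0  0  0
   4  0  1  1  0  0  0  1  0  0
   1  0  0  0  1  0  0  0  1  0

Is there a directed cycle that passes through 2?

2 is on a cycle iff 2 can reach itself via ≥1 edge.
2 → 1 → 4 → 2 — yes.

Yes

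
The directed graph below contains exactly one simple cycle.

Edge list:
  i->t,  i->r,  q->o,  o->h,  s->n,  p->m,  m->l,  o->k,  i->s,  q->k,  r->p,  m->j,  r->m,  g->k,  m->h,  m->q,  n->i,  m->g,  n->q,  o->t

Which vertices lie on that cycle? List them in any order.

DFS with gray/black marking from n:
n gray
  i gray
    t gray
    t black
    s gray
      s→n: n is gray → back edge
Back edge closes the cycle n → i → s → n; its vertices are {i, n, s}.

i, n, s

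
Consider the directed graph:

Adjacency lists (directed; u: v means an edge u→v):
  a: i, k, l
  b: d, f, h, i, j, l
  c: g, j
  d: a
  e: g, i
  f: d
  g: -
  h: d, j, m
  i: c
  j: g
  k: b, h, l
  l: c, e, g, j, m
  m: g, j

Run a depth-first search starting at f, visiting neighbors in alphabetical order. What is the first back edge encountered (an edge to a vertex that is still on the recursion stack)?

DFS from f (visiting neighbors in alphabetical order); mark gray on enter, black on exit:
f gray
  d gray
    a gray
      i gray
        c gray
          g gray
          g black
          j gray
            j→g: g black — skip
          j black
        c black
      i black
      k gray
        b gray
          b→d: d is gray → back edge
First back edge: b → d.

b->d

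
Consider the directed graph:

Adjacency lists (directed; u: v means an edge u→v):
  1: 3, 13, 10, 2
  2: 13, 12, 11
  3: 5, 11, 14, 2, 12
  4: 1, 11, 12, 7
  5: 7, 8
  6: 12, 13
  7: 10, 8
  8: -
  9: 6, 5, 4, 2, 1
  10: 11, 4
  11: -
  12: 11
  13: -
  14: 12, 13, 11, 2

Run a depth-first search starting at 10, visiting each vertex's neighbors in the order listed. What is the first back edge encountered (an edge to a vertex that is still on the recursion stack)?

DFS from 10 (visiting each vertex's neighbors in the order listed); mark gray on enter, black on exit:
10 gray
  11 gray
  11 black
  4 gray
    1 gray
      3 gray
        5 gray
          7 gray
            7→10: 10 is gray → back edge
First back edge: 7 → 10.

7→10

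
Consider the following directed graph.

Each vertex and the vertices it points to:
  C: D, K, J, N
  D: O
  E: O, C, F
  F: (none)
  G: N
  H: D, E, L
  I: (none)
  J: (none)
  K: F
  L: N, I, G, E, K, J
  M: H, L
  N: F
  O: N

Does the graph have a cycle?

No

DFS with white/gray/black marking, starting from M:
M gray
  H gray
    D gray
      O gray
        N gray
          F gray
          F black
        N black
      O black
    D black
    E gray
      E→O: O black — skip
      C gray
        C→D: D black — skip
        K gray
          K→F: F black — skip
        K black
        J gray
        J black
        C→N: N black — skip
      C black
      E→F: F black — skip
    E black
    L gray
      L→N: N black — skip
      I gray
      I black
      G gray
        G→N: N black — skip
      G black
      L→E: E black — skip
      L→K: K black — skip
      L→J: J black — skip
    L black
  H black
  M→L: L black — skip
M black
Every edge goes to a white or black vertex — no back edge, so the graph is acyclic.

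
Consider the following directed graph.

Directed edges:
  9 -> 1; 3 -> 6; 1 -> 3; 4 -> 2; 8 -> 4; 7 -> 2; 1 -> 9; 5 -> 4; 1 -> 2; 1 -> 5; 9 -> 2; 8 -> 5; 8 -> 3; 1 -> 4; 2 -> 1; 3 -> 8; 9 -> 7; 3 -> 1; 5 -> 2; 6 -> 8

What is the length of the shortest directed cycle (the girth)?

2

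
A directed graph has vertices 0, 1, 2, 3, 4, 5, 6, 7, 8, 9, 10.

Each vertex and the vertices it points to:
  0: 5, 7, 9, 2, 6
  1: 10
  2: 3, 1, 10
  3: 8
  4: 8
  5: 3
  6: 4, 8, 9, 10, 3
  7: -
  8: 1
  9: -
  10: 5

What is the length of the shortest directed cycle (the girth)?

5

For each vertex v, BFS finds the shortest path from v back to v.
The shortest such closed walk is 1 → 10 → 5 → 3 → 8 → 1, length 5.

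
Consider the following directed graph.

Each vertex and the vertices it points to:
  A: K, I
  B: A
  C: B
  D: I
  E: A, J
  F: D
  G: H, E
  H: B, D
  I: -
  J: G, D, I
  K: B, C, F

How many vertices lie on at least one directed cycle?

A vertex is on a directed cycle iff it belongs to a strongly connected component of size ≥ 2 (or has a self-loop).
The vertices on cycles are {A, B, C, E, G, J, K} — 7 in total.

7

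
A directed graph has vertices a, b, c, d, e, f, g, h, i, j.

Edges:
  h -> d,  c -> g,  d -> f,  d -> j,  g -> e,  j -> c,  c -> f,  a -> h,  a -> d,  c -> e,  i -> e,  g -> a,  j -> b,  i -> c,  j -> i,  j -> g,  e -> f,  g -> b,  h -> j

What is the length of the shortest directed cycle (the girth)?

For each vertex v, BFS finds the shortest path from v back to v.
The shortest such closed walk is j → g → a → h → j, length 4.

4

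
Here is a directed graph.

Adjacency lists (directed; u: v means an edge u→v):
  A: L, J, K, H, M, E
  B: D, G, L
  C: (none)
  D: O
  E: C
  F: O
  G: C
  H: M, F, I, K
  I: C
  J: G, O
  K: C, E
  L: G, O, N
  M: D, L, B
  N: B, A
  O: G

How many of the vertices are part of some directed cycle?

A vertex is on a directed cycle iff it belongs to a strongly connected component of size ≥ 2 (or has a self-loop).
The vertices on cycles are {A, B, H, L, M, N} — 6 in total.

6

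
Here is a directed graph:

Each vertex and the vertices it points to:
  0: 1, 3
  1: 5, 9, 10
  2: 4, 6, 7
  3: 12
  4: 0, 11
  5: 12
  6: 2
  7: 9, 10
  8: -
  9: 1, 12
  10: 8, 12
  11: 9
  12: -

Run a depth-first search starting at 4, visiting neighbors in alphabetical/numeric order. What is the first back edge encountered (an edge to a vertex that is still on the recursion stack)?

9->1

DFS from 4 (visiting neighbors in alphabetical/numeric order); mark gray on enter, black on exit:
4 gray
  0 gray
    1 gray
      5 gray
        12 gray
        12 black
      5 black
      9 gray
        9→1: 1 is gray → back edge
First back edge: 9 → 1.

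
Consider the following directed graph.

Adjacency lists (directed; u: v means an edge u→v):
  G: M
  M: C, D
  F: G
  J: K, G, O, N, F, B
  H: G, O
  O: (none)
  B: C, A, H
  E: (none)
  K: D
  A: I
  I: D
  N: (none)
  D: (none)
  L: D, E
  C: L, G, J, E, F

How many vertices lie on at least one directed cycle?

7

A vertex is on a directed cycle iff it belongs to a strongly connected component of size ≥ 2 (or has a self-loop).
The vertices on cycles are {B, C, F, G, H, J, M} — 7 in total.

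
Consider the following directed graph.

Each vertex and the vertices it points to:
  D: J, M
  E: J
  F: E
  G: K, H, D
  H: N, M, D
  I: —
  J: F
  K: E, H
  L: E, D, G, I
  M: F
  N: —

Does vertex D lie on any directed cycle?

D lies on a cycle iff there is a path from D back to itself.
Exploring from D, it never reaches itself; equivalently, its strongly connected component is a singleton.

No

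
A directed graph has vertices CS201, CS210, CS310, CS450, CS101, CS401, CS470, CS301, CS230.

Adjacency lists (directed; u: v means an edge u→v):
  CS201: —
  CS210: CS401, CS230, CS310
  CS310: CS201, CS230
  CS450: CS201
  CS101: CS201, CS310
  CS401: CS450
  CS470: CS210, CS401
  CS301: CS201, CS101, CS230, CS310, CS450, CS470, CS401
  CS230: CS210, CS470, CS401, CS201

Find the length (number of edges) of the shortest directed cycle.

For each vertex v, BFS finds the shortest path from v back to v.
The shortest such closed walk is CS210 → CS230 → CS210, length 2.

2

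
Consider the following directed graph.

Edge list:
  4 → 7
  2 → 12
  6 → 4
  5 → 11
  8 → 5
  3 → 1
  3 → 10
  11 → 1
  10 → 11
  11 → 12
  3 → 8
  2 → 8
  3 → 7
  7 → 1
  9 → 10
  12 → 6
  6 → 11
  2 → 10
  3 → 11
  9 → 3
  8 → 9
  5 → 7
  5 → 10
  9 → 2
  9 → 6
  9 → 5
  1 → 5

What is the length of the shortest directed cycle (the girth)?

3

For each vertex v, BFS finds the shortest path from v back to v.
The shortest such closed walk is 9 → 2 → 8 → 9, length 3.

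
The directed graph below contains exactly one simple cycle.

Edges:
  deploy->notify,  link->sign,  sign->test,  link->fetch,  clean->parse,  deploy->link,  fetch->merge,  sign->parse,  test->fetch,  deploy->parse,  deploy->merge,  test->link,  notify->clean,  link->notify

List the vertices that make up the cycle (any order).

link, sign, test

DFS with gray/black marking from link:
link gray
  sign gray
    parse gray
    parse black
    test gray
      test→link: link is gray → back edge
Back edge closes the cycle link → sign → test → link; its vertices are {link, sign, test}.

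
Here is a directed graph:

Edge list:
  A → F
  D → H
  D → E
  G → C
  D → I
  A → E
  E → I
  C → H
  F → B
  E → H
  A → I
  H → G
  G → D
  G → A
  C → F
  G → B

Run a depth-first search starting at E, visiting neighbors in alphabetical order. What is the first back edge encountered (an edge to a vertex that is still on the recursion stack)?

A->E

DFS from E (visiting neighbors in alphabetical order); mark gray on enter, black on exit:
E gray
  H gray
    G gray
      A gray
        A→E: E is gray → back edge
First back edge: A → E.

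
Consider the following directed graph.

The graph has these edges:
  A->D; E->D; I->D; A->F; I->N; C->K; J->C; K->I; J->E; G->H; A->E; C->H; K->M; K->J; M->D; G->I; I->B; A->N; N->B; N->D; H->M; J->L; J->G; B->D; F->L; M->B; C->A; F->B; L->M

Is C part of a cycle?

Yes

C is on a cycle iff C can reach itself via ≥1 edge.
C → K → J → C — yes.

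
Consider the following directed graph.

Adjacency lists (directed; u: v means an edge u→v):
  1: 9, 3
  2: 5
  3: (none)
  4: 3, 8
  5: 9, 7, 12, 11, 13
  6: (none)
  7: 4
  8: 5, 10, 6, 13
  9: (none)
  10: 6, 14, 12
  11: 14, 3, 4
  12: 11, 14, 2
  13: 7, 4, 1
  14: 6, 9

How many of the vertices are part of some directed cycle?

9

A vertex is on a directed cycle iff it belongs to a strongly connected component of size ≥ 2 (or has a self-loop).
The vertices on cycles are {2, 4, 5, 7, 8, 10, 11, 12, 13} — 9 in total.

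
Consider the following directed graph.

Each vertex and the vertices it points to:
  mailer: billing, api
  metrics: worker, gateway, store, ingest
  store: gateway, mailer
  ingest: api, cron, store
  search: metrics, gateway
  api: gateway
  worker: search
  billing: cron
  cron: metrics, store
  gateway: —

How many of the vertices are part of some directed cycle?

8

A vertex is on a directed cycle iff it belongs to a strongly connected component of size ≥ 2 (or has a self-loop).
The vertices on cycles are {cron, store, ingest, mailer, search, worker, billing, metrics} — 8 in total.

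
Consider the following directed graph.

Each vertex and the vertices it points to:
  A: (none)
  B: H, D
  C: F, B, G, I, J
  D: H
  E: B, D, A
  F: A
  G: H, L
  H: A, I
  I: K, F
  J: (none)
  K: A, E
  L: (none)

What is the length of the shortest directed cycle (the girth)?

5

For each vertex v, BFS finds the shortest path from v back to v.
The shortest such closed walk is I → K → E → D → H → I, length 5.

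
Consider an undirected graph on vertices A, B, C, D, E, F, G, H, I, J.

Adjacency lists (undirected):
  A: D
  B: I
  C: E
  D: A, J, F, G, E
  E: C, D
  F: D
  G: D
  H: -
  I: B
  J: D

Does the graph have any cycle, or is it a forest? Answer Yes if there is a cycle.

DFS, tracking each vertex's parent; an edge to a visited non-parent vertex closes a cycle.
Start from F:
visit F (parent –)
  visit D (parent F)
    visit A (parent D)
      A–D: parent, skip
    visit J (parent D)
      J–D: parent, skip
    D–F: parent, skip
    visit G (parent D)
      G–D: parent, skip
    visit E (parent D)
      visit C (parent E)
        C–E: parent, skip
      E–D: parent, skip
visit B (parent –)
  visit I (parent B)
    I–B: parent, skip
visit H (parent –)
No non-parent visited neighbor found — the graph is a forest.

No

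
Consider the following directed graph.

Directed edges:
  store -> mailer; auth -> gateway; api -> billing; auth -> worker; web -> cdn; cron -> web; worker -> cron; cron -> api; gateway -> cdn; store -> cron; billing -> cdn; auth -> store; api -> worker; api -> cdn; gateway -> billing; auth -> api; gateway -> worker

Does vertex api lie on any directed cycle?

Yes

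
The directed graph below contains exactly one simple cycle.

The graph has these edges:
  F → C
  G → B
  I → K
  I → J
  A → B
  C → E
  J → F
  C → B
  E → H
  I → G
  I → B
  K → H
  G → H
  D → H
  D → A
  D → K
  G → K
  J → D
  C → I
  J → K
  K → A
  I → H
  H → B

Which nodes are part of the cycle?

C, F, I, J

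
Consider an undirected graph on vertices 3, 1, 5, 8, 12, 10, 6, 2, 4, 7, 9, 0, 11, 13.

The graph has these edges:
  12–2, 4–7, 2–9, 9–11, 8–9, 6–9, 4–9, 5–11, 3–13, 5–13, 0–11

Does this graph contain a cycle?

DFS, tracking each vertex's parent; an edge to a visited non-parent vertex closes a cycle.
Start from 4:
visit 4 (parent –)
  visit 7 (parent 4)
    7–4: parent, skip
  visit 9 (parent 4)
    visit 8 (parent 9)
      8–9: parent, skip
    visit 6 (parent 9)
      6–9: parent, skip
    visit 11 (parent 9)
      visit 0 (parent 11)
        0–11: parent, skip
      11–9: parent, skip
      visit 5 (parent 11)
        5–11: parent, skip
        visit 13 (parent 5)
          visit 3 (parent 13)
            3–13: parent, skip
          13–5: parent, skip
    9–4: parent, skip
    visit 2 (parent 9)
      visit 12 (parent 2)
        12–2: parent, skip
      2–9: parent, skip
visit 1 (parent –)
visit 10 (parent –)
No non-parent visited neighbor found — the graph is a forest.

No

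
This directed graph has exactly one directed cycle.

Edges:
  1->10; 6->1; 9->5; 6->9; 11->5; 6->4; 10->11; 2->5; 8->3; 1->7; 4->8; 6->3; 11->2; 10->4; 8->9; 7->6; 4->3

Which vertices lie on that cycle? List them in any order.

1, 6, 7

DFS with gray/black marking from 6:
6 gray
  1 gray
    7 gray
      7→6: 6 is gray → back edge
Back edge closes the cycle 6 → 1 → 7 → 6; its vertices are {1, 6, 7}.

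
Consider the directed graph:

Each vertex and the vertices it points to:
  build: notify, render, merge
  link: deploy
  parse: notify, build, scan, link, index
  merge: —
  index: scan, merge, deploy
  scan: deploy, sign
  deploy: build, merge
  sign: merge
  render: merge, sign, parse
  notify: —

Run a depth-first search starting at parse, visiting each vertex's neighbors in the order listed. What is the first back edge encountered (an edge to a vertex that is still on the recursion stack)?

DFS from parse (visiting each vertex's neighbors in the order listed); mark gray on enter, black on exit:
parse gray
  notify gray
  notify black
  build gray
    build→notify: notify black — skip
    render gray
      merge gray
      merge black
      sign gray
        sign→merge: merge black — skip
      sign black
      render→parse: parse is gray → back edge
First back edge: render → parse.

render->parse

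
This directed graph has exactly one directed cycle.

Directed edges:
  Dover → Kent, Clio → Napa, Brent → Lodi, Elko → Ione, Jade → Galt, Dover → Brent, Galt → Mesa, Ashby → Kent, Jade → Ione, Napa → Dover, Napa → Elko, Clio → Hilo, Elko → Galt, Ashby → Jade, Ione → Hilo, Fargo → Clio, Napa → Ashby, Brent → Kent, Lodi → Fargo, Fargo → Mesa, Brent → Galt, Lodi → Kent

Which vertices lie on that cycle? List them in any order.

Clio, Lodi, Napa, Brent, Dover, Fargo

DFS with gray/black marking from Napa:
Napa gray
  Elko gray
    Ione gray
      Hilo gray
      Hilo black
    Ione black
    Galt gray
      Mesa gray
      Mesa black
    Galt black
  Elko black
  Ashby gray
    Kent gray
    Kent black
    Jade gray
      Jade→Galt: Galt black — skip
      Jade→Ione: Ione black — skip
    Jade black
  Ashby black
  Dover gray
    Brent gray
      Lodi gray
        Fargo gray
          Clio gray
            Clio→Hilo: Hilo black — skip
            Clio→Napa: Napa is gray → back edge
Back edge closes the cycle Napa → Dover → Brent → Lodi → Fargo → Clio → Napa; its vertices are {Clio, Lodi, Napa, Brent, Dover, Fargo}.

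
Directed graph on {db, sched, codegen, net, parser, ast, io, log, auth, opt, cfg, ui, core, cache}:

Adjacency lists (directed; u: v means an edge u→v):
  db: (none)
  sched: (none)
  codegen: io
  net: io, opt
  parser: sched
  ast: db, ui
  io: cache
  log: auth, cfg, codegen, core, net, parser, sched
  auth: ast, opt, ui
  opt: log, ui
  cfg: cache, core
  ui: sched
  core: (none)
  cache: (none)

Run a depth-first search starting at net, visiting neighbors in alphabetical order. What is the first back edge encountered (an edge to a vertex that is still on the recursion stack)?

auth->opt

DFS from net (visiting neighbors in alphabetical order); mark gray on enter, black on exit:
net gray
  io gray
    cache gray
    cache black
  io black
  opt gray
    log gray
      auth gray
        ast gray
          db gray
          db black
          ui gray
            sched gray
            sched black
          ui black
        ast black
        auth→opt: opt is gray → back edge
First back edge: auth → opt.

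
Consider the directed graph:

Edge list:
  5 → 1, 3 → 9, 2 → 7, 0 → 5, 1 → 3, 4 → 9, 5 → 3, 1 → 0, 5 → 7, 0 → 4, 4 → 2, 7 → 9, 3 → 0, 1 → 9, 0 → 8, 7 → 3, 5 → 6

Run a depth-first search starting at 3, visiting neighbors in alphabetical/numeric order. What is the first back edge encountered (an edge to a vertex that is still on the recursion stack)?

7→3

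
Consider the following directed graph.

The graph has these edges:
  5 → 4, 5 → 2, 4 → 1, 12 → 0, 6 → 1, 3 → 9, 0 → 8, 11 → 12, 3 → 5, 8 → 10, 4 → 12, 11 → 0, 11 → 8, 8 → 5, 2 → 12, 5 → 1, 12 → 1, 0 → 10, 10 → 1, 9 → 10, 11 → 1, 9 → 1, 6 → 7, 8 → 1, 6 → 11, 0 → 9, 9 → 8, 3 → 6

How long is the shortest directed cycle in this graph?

5

For each vertex v, BFS finds the shortest path from v back to v.
The shortest such closed walk is 5 → 2 → 12 → 0 → 8 → 5, length 5.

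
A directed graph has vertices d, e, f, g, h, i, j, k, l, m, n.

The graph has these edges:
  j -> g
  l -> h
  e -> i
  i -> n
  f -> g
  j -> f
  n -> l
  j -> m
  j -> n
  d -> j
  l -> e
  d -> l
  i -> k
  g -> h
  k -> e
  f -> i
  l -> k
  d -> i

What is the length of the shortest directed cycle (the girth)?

For each vertex v, BFS finds the shortest path from v back to v.
The shortest such closed walk is k → e → i → k, length 3.

3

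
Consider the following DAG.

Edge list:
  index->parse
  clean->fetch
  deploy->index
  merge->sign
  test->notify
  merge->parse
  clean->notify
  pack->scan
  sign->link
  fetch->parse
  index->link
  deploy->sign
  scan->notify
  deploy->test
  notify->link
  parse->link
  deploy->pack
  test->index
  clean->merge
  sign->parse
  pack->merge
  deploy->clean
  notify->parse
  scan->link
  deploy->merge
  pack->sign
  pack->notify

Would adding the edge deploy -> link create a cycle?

Adding deploy→link creates a cycle iff link can already reach deploy.
Explore from link: no path reaches deploy. The graph stays acyclic.

No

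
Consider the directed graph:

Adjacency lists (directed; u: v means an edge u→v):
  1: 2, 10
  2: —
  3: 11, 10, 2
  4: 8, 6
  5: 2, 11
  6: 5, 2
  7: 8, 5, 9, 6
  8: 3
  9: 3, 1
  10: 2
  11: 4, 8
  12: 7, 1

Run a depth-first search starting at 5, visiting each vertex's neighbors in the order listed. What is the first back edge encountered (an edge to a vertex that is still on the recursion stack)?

3→11

DFS from 5 (visiting each vertex's neighbors in the order listed); mark gray on enter, black on exit:
5 gray
  2 gray
  2 black
  11 gray
    4 gray
      8 gray
        3 gray
          3→11: 11 is gray → back edge
First back edge: 3 → 11.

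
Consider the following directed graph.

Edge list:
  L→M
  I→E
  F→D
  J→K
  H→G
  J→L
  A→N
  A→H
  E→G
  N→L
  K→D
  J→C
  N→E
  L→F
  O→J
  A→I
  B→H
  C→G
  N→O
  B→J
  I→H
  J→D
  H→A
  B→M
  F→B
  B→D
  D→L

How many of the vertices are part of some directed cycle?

11

A vertex is on a directed cycle iff it belongs to a strongly connected component of size ≥ 2 (or has a self-loop).
The vertices on cycles are {A, B, D, F, H, I, J, K, L, N, O} — 11 in total.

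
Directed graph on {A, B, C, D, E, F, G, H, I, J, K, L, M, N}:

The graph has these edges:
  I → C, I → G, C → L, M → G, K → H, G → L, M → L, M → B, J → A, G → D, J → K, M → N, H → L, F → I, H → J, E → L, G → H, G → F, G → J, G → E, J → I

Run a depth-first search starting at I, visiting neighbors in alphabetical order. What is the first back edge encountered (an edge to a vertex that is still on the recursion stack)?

F→I

DFS from I (visiting neighbors in alphabetical order); mark gray on enter, black on exit:
I gray
  C gray
    L gray
    L black
  C black
  G gray
    D gray
    D black
    E gray
      E→L: L black — skip
    E black
    F gray
      F→I: I is gray → back edge
First back edge: F → I.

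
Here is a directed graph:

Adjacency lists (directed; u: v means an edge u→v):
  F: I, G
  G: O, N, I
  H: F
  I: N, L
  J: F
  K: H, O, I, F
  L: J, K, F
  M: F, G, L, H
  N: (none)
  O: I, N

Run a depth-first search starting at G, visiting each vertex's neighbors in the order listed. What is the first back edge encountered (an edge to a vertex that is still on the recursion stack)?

F->I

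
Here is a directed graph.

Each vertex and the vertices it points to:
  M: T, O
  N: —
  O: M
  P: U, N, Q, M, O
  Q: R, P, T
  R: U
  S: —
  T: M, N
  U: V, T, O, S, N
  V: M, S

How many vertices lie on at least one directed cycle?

A vertex is on a directed cycle iff it belongs to a strongly connected component of size ≥ 2 (or has a self-loop).
The vertices on cycles are {M, O, P, Q, T} — 5 in total.

5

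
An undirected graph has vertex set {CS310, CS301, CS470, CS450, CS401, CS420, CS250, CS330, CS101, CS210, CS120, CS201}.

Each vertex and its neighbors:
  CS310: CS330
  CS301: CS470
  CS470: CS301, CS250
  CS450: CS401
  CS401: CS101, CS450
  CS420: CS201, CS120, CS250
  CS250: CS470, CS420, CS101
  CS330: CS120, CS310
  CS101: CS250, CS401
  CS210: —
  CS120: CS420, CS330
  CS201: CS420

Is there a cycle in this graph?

No

DFS, tracking each vertex's parent; an edge to a visited non-parent vertex closes a cycle.
Start from CS120:
visit CS120 (parent –)
  visit CS420 (parent CS120)
    visit CS201 (parent CS420)
      CS201–CS420: parent, skip
    CS420–CS120: parent, skip
    visit CS250 (parent CS420)
      visit CS470 (parent CS250)
        visit CS301 (parent CS470)
          CS301–CS470: parent, skip
        CS470–CS250: parent, skip
      CS250–CS420: parent, skip
      visit CS101 (parent CS250)
        CS101–CS250: parent, skip
        visit CS401 (parent CS101)
          CS401–CS101: parent, skip
          visit CS450 (parent CS401)
            CS450–CS401: parent, skip
  visit CS330 (parent CS120)
    CS330–CS120: parent, skip
    visit CS310 (parent CS330)
      CS310–CS330: parent, skip
visit CS210 (parent –)
No non-parent visited neighbor found — the graph is a forest.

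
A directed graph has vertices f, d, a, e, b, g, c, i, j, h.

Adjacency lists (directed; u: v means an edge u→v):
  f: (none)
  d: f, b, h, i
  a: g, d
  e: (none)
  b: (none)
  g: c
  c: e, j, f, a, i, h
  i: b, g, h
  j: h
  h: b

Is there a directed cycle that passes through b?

b lies on a cycle iff there is a path from b back to itself.
Exploring from b, it never reaches itself; equivalently, its strongly connected component is a singleton.

No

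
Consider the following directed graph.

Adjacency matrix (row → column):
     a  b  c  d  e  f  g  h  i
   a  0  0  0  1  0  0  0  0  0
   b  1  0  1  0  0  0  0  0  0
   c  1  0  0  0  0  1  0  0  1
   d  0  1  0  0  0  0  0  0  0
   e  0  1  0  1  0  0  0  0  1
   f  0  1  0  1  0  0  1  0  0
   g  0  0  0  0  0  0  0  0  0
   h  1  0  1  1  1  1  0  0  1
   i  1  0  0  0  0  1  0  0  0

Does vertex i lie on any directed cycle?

i is on a cycle iff i can reach itself via ≥1 edge.
i → f → b → c → i — yes.

Yes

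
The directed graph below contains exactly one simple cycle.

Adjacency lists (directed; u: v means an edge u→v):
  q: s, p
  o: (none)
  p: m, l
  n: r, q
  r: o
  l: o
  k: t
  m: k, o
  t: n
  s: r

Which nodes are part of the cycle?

k, m, n, p, q, t

DFS with gray/black marking from n:
n gray
  r gray
    o gray
    o black
  r black
  q gray
    s gray
      s→r: r black — skip
    s black
    p gray
      m gray
        k gray
          t gray
            t→n: n is gray → back edge
Back edge closes the cycle n → q → p → m → k → t → n; its vertices are {k, m, n, p, q, t}.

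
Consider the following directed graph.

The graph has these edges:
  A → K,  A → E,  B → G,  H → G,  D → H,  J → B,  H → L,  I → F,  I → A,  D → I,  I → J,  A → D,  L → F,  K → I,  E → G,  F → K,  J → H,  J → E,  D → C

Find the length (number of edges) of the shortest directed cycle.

3

For each vertex v, BFS finds the shortest path from v back to v.
The shortest such closed walk is A → K → I → A, length 3.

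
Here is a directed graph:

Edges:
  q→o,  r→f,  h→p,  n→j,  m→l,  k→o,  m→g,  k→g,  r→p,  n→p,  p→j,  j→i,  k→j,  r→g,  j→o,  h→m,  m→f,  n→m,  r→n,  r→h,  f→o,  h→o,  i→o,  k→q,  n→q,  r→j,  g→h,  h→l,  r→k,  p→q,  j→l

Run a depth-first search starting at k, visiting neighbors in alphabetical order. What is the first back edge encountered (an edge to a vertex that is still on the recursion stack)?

m→g

DFS from k (visiting neighbors in alphabetical order); mark gray on enter, black on exit:
k gray
  g gray
    h gray
      l gray
      l black
      m gray
        f gray
          o gray
          o black
        f black
        m→g: g is gray → back edge
First back edge: m → g.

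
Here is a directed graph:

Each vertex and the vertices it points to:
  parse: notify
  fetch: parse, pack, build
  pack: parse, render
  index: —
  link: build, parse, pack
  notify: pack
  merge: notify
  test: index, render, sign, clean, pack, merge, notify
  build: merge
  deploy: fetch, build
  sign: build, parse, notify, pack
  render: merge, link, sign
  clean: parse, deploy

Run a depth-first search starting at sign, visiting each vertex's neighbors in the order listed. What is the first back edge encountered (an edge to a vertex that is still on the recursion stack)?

DFS from sign (visiting each vertex's neighbors in the order listed); mark gray on enter, black on exit:
sign gray
  build gray
    merge gray
      notify gray
        pack gray
          parse gray
            parse→notify: notify is gray → back edge
First back edge: parse → notify.

parse→notify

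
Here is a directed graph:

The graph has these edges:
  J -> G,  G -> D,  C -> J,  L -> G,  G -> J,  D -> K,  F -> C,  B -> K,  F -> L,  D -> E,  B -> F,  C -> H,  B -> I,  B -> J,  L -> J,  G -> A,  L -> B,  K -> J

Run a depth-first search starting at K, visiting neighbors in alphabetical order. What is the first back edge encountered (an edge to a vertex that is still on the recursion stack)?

DFS from K (visiting neighbors in alphabetical order); mark gray on enter, black on exit:
K gray
  J gray
    G gray
      A gray
      A black
      D gray
        E gray
        E black
        D→K: K is gray → back edge
First back edge: D → K.

D->K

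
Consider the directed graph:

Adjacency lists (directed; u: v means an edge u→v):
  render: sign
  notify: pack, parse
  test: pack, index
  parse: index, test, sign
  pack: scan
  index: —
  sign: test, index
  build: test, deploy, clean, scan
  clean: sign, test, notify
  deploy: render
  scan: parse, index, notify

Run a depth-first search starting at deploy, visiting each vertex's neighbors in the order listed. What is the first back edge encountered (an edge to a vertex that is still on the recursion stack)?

parse→test

DFS from deploy (visiting each vertex's neighbors in the order listed); mark gray on enter, black on exit:
deploy gray
  render gray
    sign gray
      test gray
        pack gray
          scan gray
            parse gray
              index gray
              index black
              parse→test: test is gray → back edge
First back edge: parse → test.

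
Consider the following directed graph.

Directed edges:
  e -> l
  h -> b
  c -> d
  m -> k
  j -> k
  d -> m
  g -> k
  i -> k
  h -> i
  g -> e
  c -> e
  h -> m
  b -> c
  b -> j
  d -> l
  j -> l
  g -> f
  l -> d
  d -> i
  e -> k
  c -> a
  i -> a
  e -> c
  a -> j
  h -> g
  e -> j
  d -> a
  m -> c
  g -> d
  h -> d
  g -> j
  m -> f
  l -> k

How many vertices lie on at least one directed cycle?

A vertex is on a directed cycle iff it belongs to a strongly connected component of size ≥ 2 (or has a self-loop).
The vertices on cycles are {a, c, d, e, i, j, l, m} — 8 in total.

8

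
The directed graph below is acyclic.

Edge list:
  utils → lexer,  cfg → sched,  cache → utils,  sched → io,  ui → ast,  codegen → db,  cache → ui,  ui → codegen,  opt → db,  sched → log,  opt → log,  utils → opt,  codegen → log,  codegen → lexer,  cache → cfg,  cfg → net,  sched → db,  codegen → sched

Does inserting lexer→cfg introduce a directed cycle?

Adding lexer→cfg creates a cycle iff cfg can already reach lexer.
Explore from cfg: no path reaches lexer. The graph stays acyclic.

No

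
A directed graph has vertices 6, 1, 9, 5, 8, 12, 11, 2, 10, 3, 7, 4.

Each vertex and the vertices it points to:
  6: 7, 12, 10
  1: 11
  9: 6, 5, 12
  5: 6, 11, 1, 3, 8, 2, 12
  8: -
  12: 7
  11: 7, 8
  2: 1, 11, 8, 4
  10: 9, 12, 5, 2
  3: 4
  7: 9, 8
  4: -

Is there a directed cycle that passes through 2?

Yes

2 is on a cycle iff 2 can reach itself via ≥1 edge.
2 → 11 → 7 → 9 → 5 → 2 — yes.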